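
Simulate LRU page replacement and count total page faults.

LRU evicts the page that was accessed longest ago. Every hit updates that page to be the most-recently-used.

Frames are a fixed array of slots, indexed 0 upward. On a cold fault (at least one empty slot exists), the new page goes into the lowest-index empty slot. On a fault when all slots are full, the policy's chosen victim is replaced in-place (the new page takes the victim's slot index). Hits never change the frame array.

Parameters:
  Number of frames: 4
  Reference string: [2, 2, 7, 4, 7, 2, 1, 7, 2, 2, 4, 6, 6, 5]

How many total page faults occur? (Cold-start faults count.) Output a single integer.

Step 0: ref 2 → FAULT, frames=[2,-,-,-]
Step 1: ref 2 → HIT, frames=[2,-,-,-]
Step 2: ref 7 → FAULT, frames=[2,7,-,-]
Step 3: ref 4 → FAULT, frames=[2,7,4,-]
Step 4: ref 7 → HIT, frames=[2,7,4,-]
Step 5: ref 2 → HIT, frames=[2,7,4,-]
Step 6: ref 1 → FAULT, frames=[2,7,4,1]
Step 7: ref 7 → HIT, frames=[2,7,4,1]
Step 8: ref 2 → HIT, frames=[2,7,4,1]
Step 9: ref 2 → HIT, frames=[2,7,4,1]
Step 10: ref 4 → HIT, frames=[2,7,4,1]
Step 11: ref 6 → FAULT (evict 1), frames=[2,7,4,6]
Step 12: ref 6 → HIT, frames=[2,7,4,6]
Step 13: ref 5 → FAULT (evict 7), frames=[2,5,4,6]
Total faults: 6

Answer: 6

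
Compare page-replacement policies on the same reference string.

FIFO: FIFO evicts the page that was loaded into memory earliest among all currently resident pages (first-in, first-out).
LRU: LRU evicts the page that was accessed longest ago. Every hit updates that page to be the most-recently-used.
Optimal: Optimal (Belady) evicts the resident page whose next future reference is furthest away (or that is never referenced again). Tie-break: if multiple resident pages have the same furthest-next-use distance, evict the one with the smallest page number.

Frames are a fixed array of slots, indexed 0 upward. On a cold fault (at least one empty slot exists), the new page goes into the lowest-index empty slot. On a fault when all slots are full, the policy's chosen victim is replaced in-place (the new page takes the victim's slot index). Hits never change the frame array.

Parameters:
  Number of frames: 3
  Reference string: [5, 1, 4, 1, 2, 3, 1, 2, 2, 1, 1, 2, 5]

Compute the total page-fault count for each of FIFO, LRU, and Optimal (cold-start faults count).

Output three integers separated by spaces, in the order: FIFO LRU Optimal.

--- FIFO ---
  step 0: ref 5 -> FAULT, frames=[5,-,-] (faults so far: 1)
  step 1: ref 1 -> FAULT, frames=[5,1,-] (faults so far: 2)
  step 2: ref 4 -> FAULT, frames=[5,1,4] (faults so far: 3)
  step 3: ref 1 -> HIT, frames=[5,1,4] (faults so far: 3)
  step 4: ref 2 -> FAULT, evict 5, frames=[2,1,4] (faults so far: 4)
  step 5: ref 3 -> FAULT, evict 1, frames=[2,3,4] (faults so far: 5)
  step 6: ref 1 -> FAULT, evict 4, frames=[2,3,1] (faults so far: 6)
  step 7: ref 2 -> HIT, frames=[2,3,1] (faults so far: 6)
  step 8: ref 2 -> HIT, frames=[2,3,1] (faults so far: 6)
  step 9: ref 1 -> HIT, frames=[2,3,1] (faults so far: 6)
  step 10: ref 1 -> HIT, frames=[2,3,1] (faults so far: 6)
  step 11: ref 2 -> HIT, frames=[2,3,1] (faults so far: 6)
  step 12: ref 5 -> FAULT, evict 2, frames=[5,3,1] (faults so far: 7)
  FIFO total faults: 7
--- LRU ---
  step 0: ref 5 -> FAULT, frames=[5,-,-] (faults so far: 1)
  step 1: ref 1 -> FAULT, frames=[5,1,-] (faults so far: 2)
  step 2: ref 4 -> FAULT, frames=[5,1,4] (faults so far: 3)
  step 3: ref 1 -> HIT, frames=[5,1,4] (faults so far: 3)
  step 4: ref 2 -> FAULT, evict 5, frames=[2,1,4] (faults so far: 4)
  step 5: ref 3 -> FAULT, evict 4, frames=[2,1,3] (faults so far: 5)
  step 6: ref 1 -> HIT, frames=[2,1,3] (faults so far: 5)
  step 7: ref 2 -> HIT, frames=[2,1,3] (faults so far: 5)
  step 8: ref 2 -> HIT, frames=[2,1,3] (faults so far: 5)
  step 9: ref 1 -> HIT, frames=[2,1,3] (faults so far: 5)
  step 10: ref 1 -> HIT, frames=[2,1,3] (faults so far: 5)
  step 11: ref 2 -> HIT, frames=[2,1,3] (faults so far: 5)
  step 12: ref 5 -> FAULT, evict 3, frames=[2,1,5] (faults so far: 6)
  LRU total faults: 6
--- Optimal ---
  step 0: ref 5 -> FAULT, frames=[5,-,-] (faults so far: 1)
  step 1: ref 1 -> FAULT, frames=[5,1,-] (faults so far: 2)
  step 2: ref 4 -> FAULT, frames=[5,1,4] (faults so far: 3)
  step 3: ref 1 -> HIT, frames=[5,1,4] (faults so far: 3)
  step 4: ref 2 -> FAULT, evict 4, frames=[5,1,2] (faults so far: 4)
  step 5: ref 3 -> FAULT, evict 5, frames=[3,1,2] (faults so far: 5)
  step 6: ref 1 -> HIT, frames=[3,1,2] (faults so far: 5)
  step 7: ref 2 -> HIT, frames=[3,1,2] (faults so far: 5)
  step 8: ref 2 -> HIT, frames=[3,1,2] (faults so far: 5)
  step 9: ref 1 -> HIT, frames=[3,1,2] (faults so far: 5)
  step 10: ref 1 -> HIT, frames=[3,1,2] (faults so far: 5)
  step 11: ref 2 -> HIT, frames=[3,1,2] (faults so far: 5)
  step 12: ref 5 -> FAULT, evict 1, frames=[3,5,2] (faults so far: 6)
  Optimal total faults: 6

Answer: 7 6 6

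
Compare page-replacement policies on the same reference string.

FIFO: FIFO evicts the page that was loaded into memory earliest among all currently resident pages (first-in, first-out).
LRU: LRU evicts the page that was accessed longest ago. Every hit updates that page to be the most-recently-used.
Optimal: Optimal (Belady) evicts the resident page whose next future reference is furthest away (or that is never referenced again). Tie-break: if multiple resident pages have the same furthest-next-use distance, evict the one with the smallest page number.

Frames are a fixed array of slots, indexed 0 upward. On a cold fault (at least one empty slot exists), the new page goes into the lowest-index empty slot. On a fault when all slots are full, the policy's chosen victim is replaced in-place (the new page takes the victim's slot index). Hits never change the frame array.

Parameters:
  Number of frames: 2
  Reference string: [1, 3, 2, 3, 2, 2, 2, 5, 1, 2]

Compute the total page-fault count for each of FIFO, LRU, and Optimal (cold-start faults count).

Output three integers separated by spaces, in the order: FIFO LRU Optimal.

--- FIFO ---
  step 0: ref 1 -> FAULT, frames=[1,-] (faults so far: 1)
  step 1: ref 3 -> FAULT, frames=[1,3] (faults so far: 2)
  step 2: ref 2 -> FAULT, evict 1, frames=[2,3] (faults so far: 3)
  step 3: ref 3 -> HIT, frames=[2,3] (faults so far: 3)
  step 4: ref 2 -> HIT, frames=[2,3] (faults so far: 3)
  step 5: ref 2 -> HIT, frames=[2,3] (faults so far: 3)
  step 6: ref 2 -> HIT, frames=[2,3] (faults so far: 3)
  step 7: ref 5 -> FAULT, evict 3, frames=[2,5] (faults so far: 4)
  step 8: ref 1 -> FAULT, evict 2, frames=[1,5] (faults so far: 5)
  step 9: ref 2 -> FAULT, evict 5, frames=[1,2] (faults so far: 6)
  FIFO total faults: 6
--- LRU ---
  step 0: ref 1 -> FAULT, frames=[1,-] (faults so far: 1)
  step 1: ref 3 -> FAULT, frames=[1,3] (faults so far: 2)
  step 2: ref 2 -> FAULT, evict 1, frames=[2,3] (faults so far: 3)
  step 3: ref 3 -> HIT, frames=[2,3] (faults so far: 3)
  step 4: ref 2 -> HIT, frames=[2,3] (faults so far: 3)
  step 5: ref 2 -> HIT, frames=[2,3] (faults so far: 3)
  step 6: ref 2 -> HIT, frames=[2,3] (faults so far: 3)
  step 7: ref 5 -> FAULT, evict 3, frames=[2,5] (faults so far: 4)
  step 8: ref 1 -> FAULT, evict 2, frames=[1,5] (faults so far: 5)
  step 9: ref 2 -> FAULT, evict 5, frames=[1,2] (faults so far: 6)
  LRU total faults: 6
--- Optimal ---
  step 0: ref 1 -> FAULT, frames=[1,-] (faults so far: 1)
  step 1: ref 3 -> FAULT, frames=[1,3] (faults so far: 2)
  step 2: ref 2 -> FAULT, evict 1, frames=[2,3] (faults so far: 3)
  step 3: ref 3 -> HIT, frames=[2,3] (faults so far: 3)
  step 4: ref 2 -> HIT, frames=[2,3] (faults so far: 3)
  step 5: ref 2 -> HIT, frames=[2,3] (faults so far: 3)
  step 6: ref 2 -> HIT, frames=[2,3] (faults so far: 3)
  step 7: ref 5 -> FAULT, evict 3, frames=[2,5] (faults so far: 4)
  step 8: ref 1 -> FAULT, evict 5, frames=[2,1] (faults so far: 5)
  step 9: ref 2 -> HIT, frames=[2,1] (faults so far: 5)
  Optimal total faults: 5

Answer: 6 6 5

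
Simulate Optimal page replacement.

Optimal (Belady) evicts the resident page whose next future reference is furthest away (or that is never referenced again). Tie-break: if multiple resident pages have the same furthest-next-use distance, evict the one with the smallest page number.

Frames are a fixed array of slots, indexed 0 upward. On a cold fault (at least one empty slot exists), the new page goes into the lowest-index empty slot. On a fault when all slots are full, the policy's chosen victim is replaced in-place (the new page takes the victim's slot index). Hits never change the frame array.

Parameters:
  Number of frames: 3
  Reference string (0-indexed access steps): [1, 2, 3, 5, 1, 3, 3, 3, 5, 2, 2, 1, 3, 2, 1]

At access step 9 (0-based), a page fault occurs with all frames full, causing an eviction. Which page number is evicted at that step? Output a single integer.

Answer: 5

Derivation:
Step 0: ref 1 -> FAULT, frames=[1,-,-]
Step 1: ref 2 -> FAULT, frames=[1,2,-]
Step 2: ref 3 -> FAULT, frames=[1,2,3]
Step 3: ref 5 -> FAULT, evict 2, frames=[1,5,3]
Step 4: ref 1 -> HIT, frames=[1,5,3]
Step 5: ref 3 -> HIT, frames=[1,5,3]
Step 6: ref 3 -> HIT, frames=[1,5,3]
Step 7: ref 3 -> HIT, frames=[1,5,3]
Step 8: ref 5 -> HIT, frames=[1,5,3]
Step 9: ref 2 -> FAULT, evict 5, frames=[1,2,3]
At step 9: evicted page 5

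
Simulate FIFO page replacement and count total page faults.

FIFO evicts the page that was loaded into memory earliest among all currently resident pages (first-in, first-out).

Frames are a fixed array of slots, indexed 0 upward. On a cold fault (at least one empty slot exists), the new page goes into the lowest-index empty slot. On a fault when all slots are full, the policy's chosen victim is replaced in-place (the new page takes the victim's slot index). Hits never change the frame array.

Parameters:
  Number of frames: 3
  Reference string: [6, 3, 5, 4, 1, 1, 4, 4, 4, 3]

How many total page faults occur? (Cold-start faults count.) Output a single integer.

Answer: 6

Derivation:
Step 0: ref 6 → FAULT, frames=[6,-,-]
Step 1: ref 3 → FAULT, frames=[6,3,-]
Step 2: ref 5 → FAULT, frames=[6,3,5]
Step 3: ref 4 → FAULT (evict 6), frames=[4,3,5]
Step 4: ref 1 → FAULT (evict 3), frames=[4,1,5]
Step 5: ref 1 → HIT, frames=[4,1,5]
Step 6: ref 4 → HIT, frames=[4,1,5]
Step 7: ref 4 → HIT, frames=[4,1,5]
Step 8: ref 4 → HIT, frames=[4,1,5]
Step 9: ref 3 → FAULT (evict 5), frames=[4,1,3]
Total faults: 6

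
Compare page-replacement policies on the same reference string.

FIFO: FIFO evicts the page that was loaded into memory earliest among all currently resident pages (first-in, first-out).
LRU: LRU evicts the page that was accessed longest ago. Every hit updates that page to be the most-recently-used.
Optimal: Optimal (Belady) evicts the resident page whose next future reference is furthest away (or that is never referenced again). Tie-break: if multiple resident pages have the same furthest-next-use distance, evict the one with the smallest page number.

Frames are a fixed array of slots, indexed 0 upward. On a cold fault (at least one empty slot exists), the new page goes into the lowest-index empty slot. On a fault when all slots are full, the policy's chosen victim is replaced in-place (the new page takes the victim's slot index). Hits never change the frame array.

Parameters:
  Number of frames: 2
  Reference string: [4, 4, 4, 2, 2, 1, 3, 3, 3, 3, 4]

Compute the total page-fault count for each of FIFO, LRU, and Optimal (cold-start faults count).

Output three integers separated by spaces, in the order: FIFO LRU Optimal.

Answer: 5 5 4

Derivation:
--- FIFO ---
  step 0: ref 4 -> FAULT, frames=[4,-] (faults so far: 1)
  step 1: ref 4 -> HIT, frames=[4,-] (faults so far: 1)
  step 2: ref 4 -> HIT, frames=[4,-] (faults so far: 1)
  step 3: ref 2 -> FAULT, frames=[4,2] (faults so far: 2)
  step 4: ref 2 -> HIT, frames=[4,2] (faults so far: 2)
  step 5: ref 1 -> FAULT, evict 4, frames=[1,2] (faults so far: 3)
  step 6: ref 3 -> FAULT, evict 2, frames=[1,3] (faults so far: 4)
  step 7: ref 3 -> HIT, frames=[1,3] (faults so far: 4)
  step 8: ref 3 -> HIT, frames=[1,3] (faults so far: 4)
  step 9: ref 3 -> HIT, frames=[1,3] (faults so far: 4)
  step 10: ref 4 -> FAULT, evict 1, frames=[4,3] (faults so far: 5)
  FIFO total faults: 5
--- LRU ---
  step 0: ref 4 -> FAULT, frames=[4,-] (faults so far: 1)
  step 1: ref 4 -> HIT, frames=[4,-] (faults so far: 1)
  step 2: ref 4 -> HIT, frames=[4,-] (faults so far: 1)
  step 3: ref 2 -> FAULT, frames=[4,2] (faults so far: 2)
  step 4: ref 2 -> HIT, frames=[4,2] (faults so far: 2)
  step 5: ref 1 -> FAULT, evict 4, frames=[1,2] (faults so far: 3)
  step 6: ref 3 -> FAULT, evict 2, frames=[1,3] (faults so far: 4)
  step 7: ref 3 -> HIT, frames=[1,3] (faults so far: 4)
  step 8: ref 3 -> HIT, frames=[1,3] (faults so far: 4)
  step 9: ref 3 -> HIT, frames=[1,3] (faults so far: 4)
  step 10: ref 4 -> FAULT, evict 1, frames=[4,3] (faults so far: 5)
  LRU total faults: 5
--- Optimal ---
  step 0: ref 4 -> FAULT, frames=[4,-] (faults so far: 1)
  step 1: ref 4 -> HIT, frames=[4,-] (faults so far: 1)
  step 2: ref 4 -> HIT, frames=[4,-] (faults so far: 1)
  step 3: ref 2 -> FAULT, frames=[4,2] (faults so far: 2)
  step 4: ref 2 -> HIT, frames=[4,2] (faults so far: 2)
  step 5: ref 1 -> FAULT, evict 2, frames=[4,1] (faults so far: 3)
  step 6: ref 3 -> FAULT, evict 1, frames=[4,3] (faults so far: 4)
  step 7: ref 3 -> HIT, frames=[4,3] (faults so far: 4)
  step 8: ref 3 -> HIT, frames=[4,3] (faults so far: 4)
  step 9: ref 3 -> HIT, frames=[4,3] (faults so far: 4)
  step 10: ref 4 -> HIT, frames=[4,3] (faults so far: 4)
  Optimal total faults: 4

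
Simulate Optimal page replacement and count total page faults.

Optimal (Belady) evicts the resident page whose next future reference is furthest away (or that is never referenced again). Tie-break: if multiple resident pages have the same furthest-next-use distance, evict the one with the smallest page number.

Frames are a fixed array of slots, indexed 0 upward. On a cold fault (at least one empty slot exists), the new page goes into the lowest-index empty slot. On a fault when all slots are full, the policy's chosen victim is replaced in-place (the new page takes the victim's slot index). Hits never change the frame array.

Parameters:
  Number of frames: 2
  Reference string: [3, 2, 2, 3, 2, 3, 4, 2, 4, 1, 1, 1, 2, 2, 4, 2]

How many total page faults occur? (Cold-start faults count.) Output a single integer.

Step 0: ref 3 → FAULT, frames=[3,-]
Step 1: ref 2 → FAULT, frames=[3,2]
Step 2: ref 2 → HIT, frames=[3,2]
Step 3: ref 3 → HIT, frames=[3,2]
Step 4: ref 2 → HIT, frames=[3,2]
Step 5: ref 3 → HIT, frames=[3,2]
Step 6: ref 4 → FAULT (evict 3), frames=[4,2]
Step 7: ref 2 → HIT, frames=[4,2]
Step 8: ref 4 → HIT, frames=[4,2]
Step 9: ref 1 → FAULT (evict 4), frames=[1,2]
Step 10: ref 1 → HIT, frames=[1,2]
Step 11: ref 1 → HIT, frames=[1,2]
Step 12: ref 2 → HIT, frames=[1,2]
Step 13: ref 2 → HIT, frames=[1,2]
Step 14: ref 4 → FAULT (evict 1), frames=[4,2]
Step 15: ref 2 → HIT, frames=[4,2]
Total faults: 5

Answer: 5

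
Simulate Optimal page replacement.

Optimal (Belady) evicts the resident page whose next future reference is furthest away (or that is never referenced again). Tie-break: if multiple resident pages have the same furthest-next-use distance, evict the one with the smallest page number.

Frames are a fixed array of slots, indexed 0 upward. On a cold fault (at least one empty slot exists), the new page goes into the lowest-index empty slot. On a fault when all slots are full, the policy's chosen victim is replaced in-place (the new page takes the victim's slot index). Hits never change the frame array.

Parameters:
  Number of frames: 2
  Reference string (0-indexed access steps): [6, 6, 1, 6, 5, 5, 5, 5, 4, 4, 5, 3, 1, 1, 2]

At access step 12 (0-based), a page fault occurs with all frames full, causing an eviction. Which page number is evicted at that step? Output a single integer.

Answer: 3

Derivation:
Step 0: ref 6 -> FAULT, frames=[6,-]
Step 1: ref 6 -> HIT, frames=[6,-]
Step 2: ref 1 -> FAULT, frames=[6,1]
Step 3: ref 6 -> HIT, frames=[6,1]
Step 4: ref 5 -> FAULT, evict 6, frames=[5,1]
Step 5: ref 5 -> HIT, frames=[5,1]
Step 6: ref 5 -> HIT, frames=[5,1]
Step 7: ref 5 -> HIT, frames=[5,1]
Step 8: ref 4 -> FAULT, evict 1, frames=[5,4]
Step 9: ref 4 -> HIT, frames=[5,4]
Step 10: ref 5 -> HIT, frames=[5,4]
Step 11: ref 3 -> FAULT, evict 4, frames=[5,3]
Step 12: ref 1 -> FAULT, evict 3, frames=[5,1]
At step 12: evicted page 3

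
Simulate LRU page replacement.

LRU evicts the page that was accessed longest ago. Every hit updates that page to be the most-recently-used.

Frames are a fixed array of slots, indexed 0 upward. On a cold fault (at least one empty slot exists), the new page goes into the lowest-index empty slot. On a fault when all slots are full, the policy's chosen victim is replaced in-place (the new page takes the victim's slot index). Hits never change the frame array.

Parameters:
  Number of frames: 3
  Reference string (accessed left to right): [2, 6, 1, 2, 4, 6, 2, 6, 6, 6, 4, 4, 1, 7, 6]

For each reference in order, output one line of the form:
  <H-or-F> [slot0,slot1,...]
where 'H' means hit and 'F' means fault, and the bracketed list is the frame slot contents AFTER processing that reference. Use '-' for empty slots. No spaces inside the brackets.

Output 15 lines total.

F [2,-,-]
F [2,6,-]
F [2,6,1]
H [2,6,1]
F [2,4,1]
F [2,4,6]
H [2,4,6]
H [2,4,6]
H [2,4,6]
H [2,4,6]
H [2,4,6]
H [2,4,6]
F [1,4,6]
F [1,4,7]
F [1,6,7]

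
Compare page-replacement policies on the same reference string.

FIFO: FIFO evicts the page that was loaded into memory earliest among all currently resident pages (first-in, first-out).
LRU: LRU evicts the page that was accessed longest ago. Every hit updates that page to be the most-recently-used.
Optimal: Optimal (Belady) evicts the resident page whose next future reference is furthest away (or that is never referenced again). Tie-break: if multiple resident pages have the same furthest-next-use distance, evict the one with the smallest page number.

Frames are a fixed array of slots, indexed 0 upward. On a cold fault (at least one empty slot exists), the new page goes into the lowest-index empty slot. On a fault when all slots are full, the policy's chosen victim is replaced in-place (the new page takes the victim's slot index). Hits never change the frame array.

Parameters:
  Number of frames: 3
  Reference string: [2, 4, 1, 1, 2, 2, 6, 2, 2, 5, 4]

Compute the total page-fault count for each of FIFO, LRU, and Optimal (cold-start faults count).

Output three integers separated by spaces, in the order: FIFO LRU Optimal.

Answer: 7 6 5

Derivation:
--- FIFO ---
  step 0: ref 2 -> FAULT, frames=[2,-,-] (faults so far: 1)
  step 1: ref 4 -> FAULT, frames=[2,4,-] (faults so far: 2)
  step 2: ref 1 -> FAULT, frames=[2,4,1] (faults so far: 3)
  step 3: ref 1 -> HIT, frames=[2,4,1] (faults so far: 3)
  step 4: ref 2 -> HIT, frames=[2,4,1] (faults so far: 3)
  step 5: ref 2 -> HIT, frames=[2,4,1] (faults so far: 3)
  step 6: ref 6 -> FAULT, evict 2, frames=[6,4,1] (faults so far: 4)
  step 7: ref 2 -> FAULT, evict 4, frames=[6,2,1] (faults so far: 5)
  step 8: ref 2 -> HIT, frames=[6,2,1] (faults so far: 5)
  step 9: ref 5 -> FAULT, evict 1, frames=[6,2,5] (faults so far: 6)
  step 10: ref 4 -> FAULT, evict 6, frames=[4,2,5] (faults so far: 7)
  FIFO total faults: 7
--- LRU ---
  step 0: ref 2 -> FAULT, frames=[2,-,-] (faults so far: 1)
  step 1: ref 4 -> FAULT, frames=[2,4,-] (faults so far: 2)
  step 2: ref 1 -> FAULT, frames=[2,4,1] (faults so far: 3)
  step 3: ref 1 -> HIT, frames=[2,4,1] (faults so far: 3)
  step 4: ref 2 -> HIT, frames=[2,4,1] (faults so far: 3)
  step 5: ref 2 -> HIT, frames=[2,4,1] (faults so far: 3)
  step 6: ref 6 -> FAULT, evict 4, frames=[2,6,1] (faults so far: 4)
  step 7: ref 2 -> HIT, frames=[2,6,1] (faults so far: 4)
  step 8: ref 2 -> HIT, frames=[2,6,1] (faults so far: 4)
  step 9: ref 5 -> FAULT, evict 1, frames=[2,6,5] (faults so far: 5)
  step 10: ref 4 -> FAULT, evict 6, frames=[2,4,5] (faults so far: 6)
  LRU total faults: 6
--- Optimal ---
  step 0: ref 2 -> FAULT, frames=[2,-,-] (faults so far: 1)
  step 1: ref 4 -> FAULT, frames=[2,4,-] (faults so far: 2)
  step 2: ref 1 -> FAULT, frames=[2,4,1] (faults so far: 3)
  step 3: ref 1 -> HIT, frames=[2,4,1] (faults so far: 3)
  step 4: ref 2 -> HIT, frames=[2,4,1] (faults so far: 3)
  step 5: ref 2 -> HIT, frames=[2,4,1] (faults so far: 3)
  step 6: ref 6 -> FAULT, evict 1, frames=[2,4,6] (faults so far: 4)
  step 7: ref 2 -> HIT, frames=[2,4,6] (faults so far: 4)
  step 8: ref 2 -> HIT, frames=[2,4,6] (faults so far: 4)
  step 9: ref 5 -> FAULT, evict 2, frames=[5,4,6] (faults so far: 5)
  step 10: ref 4 -> HIT, frames=[5,4,6] (faults so far: 5)
  Optimal total faults: 5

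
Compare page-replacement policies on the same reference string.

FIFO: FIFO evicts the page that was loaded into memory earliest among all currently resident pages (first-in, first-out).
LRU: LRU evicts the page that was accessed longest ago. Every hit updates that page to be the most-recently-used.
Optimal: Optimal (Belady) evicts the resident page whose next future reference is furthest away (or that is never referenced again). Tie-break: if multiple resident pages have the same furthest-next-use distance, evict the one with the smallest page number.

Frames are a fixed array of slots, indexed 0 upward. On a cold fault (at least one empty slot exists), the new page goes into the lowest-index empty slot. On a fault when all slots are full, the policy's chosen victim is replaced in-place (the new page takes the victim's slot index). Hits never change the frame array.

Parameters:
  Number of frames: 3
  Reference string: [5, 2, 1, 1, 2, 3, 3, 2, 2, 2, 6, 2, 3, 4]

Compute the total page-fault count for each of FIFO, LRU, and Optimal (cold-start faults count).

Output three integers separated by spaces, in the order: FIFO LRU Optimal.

Answer: 7 6 6

Derivation:
--- FIFO ---
  step 0: ref 5 -> FAULT, frames=[5,-,-] (faults so far: 1)
  step 1: ref 2 -> FAULT, frames=[5,2,-] (faults so far: 2)
  step 2: ref 1 -> FAULT, frames=[5,2,1] (faults so far: 3)
  step 3: ref 1 -> HIT, frames=[5,2,1] (faults so far: 3)
  step 4: ref 2 -> HIT, frames=[5,2,1] (faults so far: 3)
  step 5: ref 3 -> FAULT, evict 5, frames=[3,2,1] (faults so far: 4)
  step 6: ref 3 -> HIT, frames=[3,2,1] (faults so far: 4)
  step 7: ref 2 -> HIT, frames=[3,2,1] (faults so far: 4)
  step 8: ref 2 -> HIT, frames=[3,2,1] (faults so far: 4)
  step 9: ref 2 -> HIT, frames=[3,2,1] (faults so far: 4)
  step 10: ref 6 -> FAULT, evict 2, frames=[3,6,1] (faults so far: 5)
  step 11: ref 2 -> FAULT, evict 1, frames=[3,6,2] (faults so far: 6)
  step 12: ref 3 -> HIT, frames=[3,6,2] (faults so far: 6)
  step 13: ref 4 -> FAULT, evict 3, frames=[4,6,2] (faults so far: 7)
  FIFO total faults: 7
--- LRU ---
  step 0: ref 5 -> FAULT, frames=[5,-,-] (faults so far: 1)
  step 1: ref 2 -> FAULT, frames=[5,2,-] (faults so far: 2)
  step 2: ref 1 -> FAULT, frames=[5,2,1] (faults so far: 3)
  step 3: ref 1 -> HIT, frames=[5,2,1] (faults so far: 3)
  step 4: ref 2 -> HIT, frames=[5,2,1] (faults so far: 3)
  step 5: ref 3 -> FAULT, evict 5, frames=[3,2,1] (faults so far: 4)
  step 6: ref 3 -> HIT, frames=[3,2,1] (faults so far: 4)
  step 7: ref 2 -> HIT, frames=[3,2,1] (faults so far: 4)
  step 8: ref 2 -> HIT, frames=[3,2,1] (faults so far: 4)
  step 9: ref 2 -> HIT, frames=[3,2,1] (faults so far: 4)
  step 10: ref 6 -> FAULT, evict 1, frames=[3,2,6] (faults so far: 5)
  step 11: ref 2 -> HIT, frames=[3,2,6] (faults so far: 5)
  step 12: ref 3 -> HIT, frames=[3,2,6] (faults so far: 5)
  step 13: ref 4 -> FAULT, evict 6, frames=[3,2,4] (faults so far: 6)
  LRU total faults: 6
--- Optimal ---
  step 0: ref 5 -> FAULT, frames=[5,-,-] (faults so far: 1)
  step 1: ref 2 -> FAULT, frames=[5,2,-] (faults so far: 2)
  step 2: ref 1 -> FAULT, frames=[5,2,1] (faults so far: 3)
  step 3: ref 1 -> HIT, frames=[5,2,1] (faults so far: 3)
  step 4: ref 2 -> HIT, frames=[5,2,1] (faults so far: 3)
  step 5: ref 3 -> FAULT, evict 1, frames=[5,2,3] (faults so far: 4)
  step 6: ref 3 -> HIT, frames=[5,2,3] (faults so far: 4)
  step 7: ref 2 -> HIT, frames=[5,2,3] (faults so far: 4)
  step 8: ref 2 -> HIT, frames=[5,2,3] (faults so far: 4)
  step 9: ref 2 -> HIT, frames=[5,2,3] (faults so far: 4)
  step 10: ref 6 -> FAULT, evict 5, frames=[6,2,3] (faults so far: 5)
  step 11: ref 2 -> HIT, frames=[6,2,3] (faults so far: 5)
  step 12: ref 3 -> HIT, frames=[6,2,3] (faults so far: 5)
  step 13: ref 4 -> FAULT, evict 2, frames=[6,4,3] (faults so far: 6)
  Optimal total faults: 6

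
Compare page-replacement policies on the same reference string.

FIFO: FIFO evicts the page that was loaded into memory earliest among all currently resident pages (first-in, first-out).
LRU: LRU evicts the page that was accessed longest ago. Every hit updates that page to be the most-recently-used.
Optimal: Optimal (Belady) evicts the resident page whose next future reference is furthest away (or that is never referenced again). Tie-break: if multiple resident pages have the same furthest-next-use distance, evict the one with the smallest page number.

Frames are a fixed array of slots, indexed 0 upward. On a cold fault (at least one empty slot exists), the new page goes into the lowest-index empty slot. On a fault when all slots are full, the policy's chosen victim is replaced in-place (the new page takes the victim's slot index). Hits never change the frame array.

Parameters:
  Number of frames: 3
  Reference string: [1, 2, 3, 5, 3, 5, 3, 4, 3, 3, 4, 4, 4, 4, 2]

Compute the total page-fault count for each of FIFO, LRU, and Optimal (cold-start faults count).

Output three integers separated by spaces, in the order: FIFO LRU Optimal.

Answer: 6 6 5

Derivation:
--- FIFO ---
  step 0: ref 1 -> FAULT, frames=[1,-,-] (faults so far: 1)
  step 1: ref 2 -> FAULT, frames=[1,2,-] (faults so far: 2)
  step 2: ref 3 -> FAULT, frames=[1,2,3] (faults so far: 3)
  step 3: ref 5 -> FAULT, evict 1, frames=[5,2,3] (faults so far: 4)
  step 4: ref 3 -> HIT, frames=[5,2,3] (faults so far: 4)
  step 5: ref 5 -> HIT, frames=[5,2,3] (faults so far: 4)
  step 6: ref 3 -> HIT, frames=[5,2,3] (faults so far: 4)
  step 7: ref 4 -> FAULT, evict 2, frames=[5,4,3] (faults so far: 5)
  step 8: ref 3 -> HIT, frames=[5,4,3] (faults so far: 5)
  step 9: ref 3 -> HIT, frames=[5,4,3] (faults so far: 5)
  step 10: ref 4 -> HIT, frames=[5,4,3] (faults so far: 5)
  step 11: ref 4 -> HIT, frames=[5,4,3] (faults so far: 5)
  step 12: ref 4 -> HIT, frames=[5,4,3] (faults so far: 5)
  step 13: ref 4 -> HIT, frames=[5,4,3] (faults so far: 5)
  step 14: ref 2 -> FAULT, evict 3, frames=[5,4,2] (faults so far: 6)
  FIFO total faults: 6
--- LRU ---
  step 0: ref 1 -> FAULT, frames=[1,-,-] (faults so far: 1)
  step 1: ref 2 -> FAULT, frames=[1,2,-] (faults so far: 2)
  step 2: ref 3 -> FAULT, frames=[1,2,3] (faults so far: 3)
  step 3: ref 5 -> FAULT, evict 1, frames=[5,2,3] (faults so far: 4)
  step 4: ref 3 -> HIT, frames=[5,2,3] (faults so far: 4)
  step 5: ref 5 -> HIT, frames=[5,2,3] (faults so far: 4)
  step 6: ref 3 -> HIT, frames=[5,2,3] (faults so far: 4)
  step 7: ref 4 -> FAULT, evict 2, frames=[5,4,3] (faults so far: 5)
  step 8: ref 3 -> HIT, frames=[5,4,3] (faults so far: 5)
  step 9: ref 3 -> HIT, frames=[5,4,3] (faults so far: 5)
  step 10: ref 4 -> HIT, frames=[5,4,3] (faults so far: 5)
  step 11: ref 4 -> HIT, frames=[5,4,3] (faults so far: 5)
  step 12: ref 4 -> HIT, frames=[5,4,3] (faults so far: 5)
  step 13: ref 4 -> HIT, frames=[5,4,3] (faults so far: 5)
  step 14: ref 2 -> FAULT, evict 5, frames=[2,4,3] (faults so far: 6)
  LRU total faults: 6
--- Optimal ---
  step 0: ref 1 -> FAULT, frames=[1,-,-] (faults so far: 1)
  step 1: ref 2 -> FAULT, frames=[1,2,-] (faults so far: 2)
  step 2: ref 3 -> FAULT, frames=[1,2,3] (faults so far: 3)
  step 3: ref 5 -> FAULT, evict 1, frames=[5,2,3] (faults so far: 4)
  step 4: ref 3 -> HIT, frames=[5,2,3] (faults so far: 4)
  step 5: ref 5 -> HIT, frames=[5,2,3] (faults so far: 4)
  step 6: ref 3 -> HIT, frames=[5,2,3] (faults so far: 4)
  step 7: ref 4 -> FAULT, evict 5, frames=[4,2,3] (faults so far: 5)
  step 8: ref 3 -> HIT, frames=[4,2,3] (faults so far: 5)
  step 9: ref 3 -> HIT, frames=[4,2,3] (faults so far: 5)
  step 10: ref 4 -> HIT, frames=[4,2,3] (faults so far: 5)
  step 11: ref 4 -> HIT, frames=[4,2,3] (faults so far: 5)
  step 12: ref 4 -> HIT, frames=[4,2,3] (faults so far: 5)
  step 13: ref 4 -> HIT, frames=[4,2,3] (faults so far: 5)
  step 14: ref 2 -> HIT, frames=[4,2,3] (faults so far: 5)
  Optimal total faults: 5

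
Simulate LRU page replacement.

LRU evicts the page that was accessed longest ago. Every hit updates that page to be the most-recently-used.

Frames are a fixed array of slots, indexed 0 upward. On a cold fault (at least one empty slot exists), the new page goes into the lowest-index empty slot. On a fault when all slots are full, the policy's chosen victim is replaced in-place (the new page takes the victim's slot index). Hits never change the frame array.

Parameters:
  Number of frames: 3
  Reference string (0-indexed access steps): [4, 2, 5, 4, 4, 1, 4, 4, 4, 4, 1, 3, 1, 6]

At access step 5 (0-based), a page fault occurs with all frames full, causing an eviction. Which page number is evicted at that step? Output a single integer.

Answer: 2

Derivation:
Step 0: ref 4 -> FAULT, frames=[4,-,-]
Step 1: ref 2 -> FAULT, frames=[4,2,-]
Step 2: ref 5 -> FAULT, frames=[4,2,5]
Step 3: ref 4 -> HIT, frames=[4,2,5]
Step 4: ref 4 -> HIT, frames=[4,2,5]
Step 5: ref 1 -> FAULT, evict 2, frames=[4,1,5]
At step 5: evicted page 2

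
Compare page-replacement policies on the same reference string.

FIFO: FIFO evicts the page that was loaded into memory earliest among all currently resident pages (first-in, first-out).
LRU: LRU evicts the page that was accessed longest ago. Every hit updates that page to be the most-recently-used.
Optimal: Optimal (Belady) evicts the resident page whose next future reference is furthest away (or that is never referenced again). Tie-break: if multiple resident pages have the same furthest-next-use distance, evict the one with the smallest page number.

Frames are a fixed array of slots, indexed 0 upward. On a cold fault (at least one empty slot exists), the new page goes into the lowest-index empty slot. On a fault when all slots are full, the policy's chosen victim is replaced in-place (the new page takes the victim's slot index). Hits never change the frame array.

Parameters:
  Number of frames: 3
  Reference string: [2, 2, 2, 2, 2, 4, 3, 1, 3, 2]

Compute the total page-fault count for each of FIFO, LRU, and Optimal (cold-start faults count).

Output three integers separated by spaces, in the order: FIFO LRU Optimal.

Answer: 5 5 4

Derivation:
--- FIFO ---
  step 0: ref 2 -> FAULT, frames=[2,-,-] (faults so far: 1)
  step 1: ref 2 -> HIT, frames=[2,-,-] (faults so far: 1)
  step 2: ref 2 -> HIT, frames=[2,-,-] (faults so far: 1)
  step 3: ref 2 -> HIT, frames=[2,-,-] (faults so far: 1)
  step 4: ref 2 -> HIT, frames=[2,-,-] (faults so far: 1)
  step 5: ref 4 -> FAULT, frames=[2,4,-] (faults so far: 2)
  step 6: ref 3 -> FAULT, frames=[2,4,3] (faults so far: 3)
  step 7: ref 1 -> FAULT, evict 2, frames=[1,4,3] (faults so far: 4)
  step 8: ref 3 -> HIT, frames=[1,4,3] (faults so far: 4)
  step 9: ref 2 -> FAULT, evict 4, frames=[1,2,3] (faults so far: 5)
  FIFO total faults: 5
--- LRU ---
  step 0: ref 2 -> FAULT, frames=[2,-,-] (faults so far: 1)
  step 1: ref 2 -> HIT, frames=[2,-,-] (faults so far: 1)
  step 2: ref 2 -> HIT, frames=[2,-,-] (faults so far: 1)
  step 3: ref 2 -> HIT, frames=[2,-,-] (faults so far: 1)
  step 4: ref 2 -> HIT, frames=[2,-,-] (faults so far: 1)
  step 5: ref 4 -> FAULT, frames=[2,4,-] (faults so far: 2)
  step 6: ref 3 -> FAULT, frames=[2,4,3] (faults so far: 3)
  step 7: ref 1 -> FAULT, evict 2, frames=[1,4,3] (faults so far: 4)
  step 8: ref 3 -> HIT, frames=[1,4,3] (faults so far: 4)
  step 9: ref 2 -> FAULT, evict 4, frames=[1,2,3] (faults so far: 5)
  LRU total faults: 5
--- Optimal ---
  step 0: ref 2 -> FAULT, frames=[2,-,-] (faults so far: 1)
  step 1: ref 2 -> HIT, frames=[2,-,-] (faults so far: 1)
  step 2: ref 2 -> HIT, frames=[2,-,-] (faults so far: 1)
  step 3: ref 2 -> HIT, frames=[2,-,-] (faults so far: 1)
  step 4: ref 2 -> HIT, frames=[2,-,-] (faults so far: 1)
  step 5: ref 4 -> FAULT, frames=[2,4,-] (faults so far: 2)
  step 6: ref 3 -> FAULT, frames=[2,4,3] (faults so far: 3)
  step 7: ref 1 -> FAULT, evict 4, frames=[2,1,3] (faults so far: 4)
  step 8: ref 3 -> HIT, frames=[2,1,3] (faults so far: 4)
  step 9: ref 2 -> HIT, frames=[2,1,3] (faults so far: 4)
  Optimal total faults: 4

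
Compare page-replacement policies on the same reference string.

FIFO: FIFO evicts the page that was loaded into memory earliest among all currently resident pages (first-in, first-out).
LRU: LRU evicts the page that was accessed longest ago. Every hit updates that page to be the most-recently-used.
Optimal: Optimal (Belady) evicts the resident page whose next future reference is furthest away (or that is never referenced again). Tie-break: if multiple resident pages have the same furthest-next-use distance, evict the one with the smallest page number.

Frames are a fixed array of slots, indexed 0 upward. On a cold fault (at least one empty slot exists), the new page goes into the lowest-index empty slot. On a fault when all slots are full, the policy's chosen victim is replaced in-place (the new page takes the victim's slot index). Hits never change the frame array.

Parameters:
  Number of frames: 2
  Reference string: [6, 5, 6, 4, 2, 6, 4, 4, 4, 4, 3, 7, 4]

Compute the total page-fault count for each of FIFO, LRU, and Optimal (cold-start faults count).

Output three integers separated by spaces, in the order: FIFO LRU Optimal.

--- FIFO ---
  step 0: ref 6 -> FAULT, frames=[6,-] (faults so far: 1)
  step 1: ref 5 -> FAULT, frames=[6,5] (faults so far: 2)
  step 2: ref 6 -> HIT, frames=[6,5] (faults so far: 2)
  step 3: ref 4 -> FAULT, evict 6, frames=[4,5] (faults so far: 3)
  step 4: ref 2 -> FAULT, evict 5, frames=[4,2] (faults so far: 4)
  step 5: ref 6 -> FAULT, evict 4, frames=[6,2] (faults so far: 5)
  step 6: ref 4 -> FAULT, evict 2, frames=[6,4] (faults so far: 6)
  step 7: ref 4 -> HIT, frames=[6,4] (faults so far: 6)
  step 8: ref 4 -> HIT, frames=[6,4] (faults so far: 6)
  step 9: ref 4 -> HIT, frames=[6,4] (faults so far: 6)
  step 10: ref 3 -> FAULT, evict 6, frames=[3,4] (faults so far: 7)
  step 11: ref 7 -> FAULT, evict 4, frames=[3,7] (faults so far: 8)
  step 12: ref 4 -> FAULT, evict 3, frames=[4,7] (faults so far: 9)
  FIFO total faults: 9
--- LRU ---
  step 0: ref 6 -> FAULT, frames=[6,-] (faults so far: 1)
  step 1: ref 5 -> FAULT, frames=[6,5] (faults so far: 2)
  step 2: ref 6 -> HIT, frames=[6,5] (faults so far: 2)
  step 3: ref 4 -> FAULT, evict 5, frames=[6,4] (faults so far: 3)
  step 4: ref 2 -> FAULT, evict 6, frames=[2,4] (faults so far: 4)
  step 5: ref 6 -> FAULT, evict 4, frames=[2,6] (faults so far: 5)
  step 6: ref 4 -> FAULT, evict 2, frames=[4,6] (faults so far: 6)
  step 7: ref 4 -> HIT, frames=[4,6] (faults so far: 6)
  step 8: ref 4 -> HIT, frames=[4,6] (faults so far: 6)
  step 9: ref 4 -> HIT, frames=[4,6] (faults so far: 6)
  step 10: ref 3 -> FAULT, evict 6, frames=[4,3] (faults so far: 7)
  step 11: ref 7 -> FAULT, evict 4, frames=[7,3] (faults so far: 8)
  step 12: ref 4 -> FAULT, evict 3, frames=[7,4] (faults so far: 9)
  LRU total faults: 9
--- Optimal ---
  step 0: ref 6 -> FAULT, frames=[6,-] (faults so far: 1)
  step 1: ref 5 -> FAULT, frames=[6,5] (faults so far: 2)
  step 2: ref 6 -> HIT, frames=[6,5] (faults so far: 2)
  step 3: ref 4 -> FAULT, evict 5, frames=[6,4] (faults so far: 3)
  step 4: ref 2 -> FAULT, evict 4, frames=[6,2] (faults so far: 4)
  step 5: ref 6 -> HIT, frames=[6,2] (faults so far: 4)
  step 6: ref 4 -> FAULT, evict 2, frames=[6,4] (faults so far: 5)
  step 7: ref 4 -> HIT, frames=[6,4] (faults so far: 5)
  step 8: ref 4 -> HIT, frames=[6,4] (faults so far: 5)
  step 9: ref 4 -> HIT, frames=[6,4] (faults so far: 5)
  step 10: ref 3 -> FAULT, evict 6, frames=[3,4] (faults so far: 6)
  step 11: ref 7 -> FAULT, evict 3, frames=[7,4] (faults so far: 7)
  step 12: ref 4 -> HIT, frames=[7,4] (faults so far: 7)
  Optimal total faults: 7

Answer: 9 9 7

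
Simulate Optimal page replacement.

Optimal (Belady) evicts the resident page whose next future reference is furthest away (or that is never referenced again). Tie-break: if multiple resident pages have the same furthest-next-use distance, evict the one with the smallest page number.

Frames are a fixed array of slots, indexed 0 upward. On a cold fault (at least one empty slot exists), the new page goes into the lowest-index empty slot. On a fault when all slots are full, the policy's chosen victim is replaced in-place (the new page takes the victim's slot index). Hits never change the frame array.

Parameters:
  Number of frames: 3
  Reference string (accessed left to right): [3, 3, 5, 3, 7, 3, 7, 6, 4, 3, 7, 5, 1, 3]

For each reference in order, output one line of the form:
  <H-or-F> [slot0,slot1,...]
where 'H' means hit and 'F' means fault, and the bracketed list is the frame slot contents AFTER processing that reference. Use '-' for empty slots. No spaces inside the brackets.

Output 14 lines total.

F [3,-,-]
H [3,-,-]
F [3,5,-]
H [3,5,-]
F [3,5,7]
H [3,5,7]
H [3,5,7]
F [3,6,7]
F [3,4,7]
H [3,4,7]
H [3,4,7]
F [3,5,7]
F [3,1,7]
H [3,1,7]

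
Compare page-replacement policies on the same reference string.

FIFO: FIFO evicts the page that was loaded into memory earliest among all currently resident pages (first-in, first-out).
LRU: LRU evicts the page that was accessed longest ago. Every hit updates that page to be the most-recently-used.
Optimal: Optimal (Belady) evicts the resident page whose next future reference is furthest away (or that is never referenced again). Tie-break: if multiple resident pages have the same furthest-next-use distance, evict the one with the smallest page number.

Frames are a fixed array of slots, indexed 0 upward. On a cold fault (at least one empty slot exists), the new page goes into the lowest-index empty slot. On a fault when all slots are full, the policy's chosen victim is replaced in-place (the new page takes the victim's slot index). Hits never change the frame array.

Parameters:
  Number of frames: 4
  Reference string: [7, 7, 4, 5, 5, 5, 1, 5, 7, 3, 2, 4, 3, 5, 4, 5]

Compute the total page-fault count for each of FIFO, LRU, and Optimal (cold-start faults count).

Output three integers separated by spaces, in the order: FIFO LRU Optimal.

Answer: 8 8 6

Derivation:
--- FIFO ---
  step 0: ref 7 -> FAULT, frames=[7,-,-,-] (faults so far: 1)
  step 1: ref 7 -> HIT, frames=[7,-,-,-] (faults so far: 1)
  step 2: ref 4 -> FAULT, frames=[7,4,-,-] (faults so far: 2)
  step 3: ref 5 -> FAULT, frames=[7,4,5,-] (faults so far: 3)
  step 4: ref 5 -> HIT, frames=[7,4,5,-] (faults so far: 3)
  step 5: ref 5 -> HIT, frames=[7,4,5,-] (faults so far: 3)
  step 6: ref 1 -> FAULT, frames=[7,4,5,1] (faults so far: 4)
  step 7: ref 5 -> HIT, frames=[7,4,5,1] (faults so far: 4)
  step 8: ref 7 -> HIT, frames=[7,4,5,1] (faults so far: 4)
  step 9: ref 3 -> FAULT, evict 7, frames=[3,4,5,1] (faults so far: 5)
  step 10: ref 2 -> FAULT, evict 4, frames=[3,2,5,1] (faults so far: 6)
  step 11: ref 4 -> FAULT, evict 5, frames=[3,2,4,1] (faults so far: 7)
  step 12: ref 3 -> HIT, frames=[3,2,4,1] (faults so far: 7)
  step 13: ref 5 -> FAULT, evict 1, frames=[3,2,4,5] (faults so far: 8)
  step 14: ref 4 -> HIT, frames=[3,2,4,5] (faults so far: 8)
  step 15: ref 5 -> HIT, frames=[3,2,4,5] (faults so far: 8)
  FIFO total faults: 8
--- LRU ---
  step 0: ref 7 -> FAULT, frames=[7,-,-,-] (faults so far: 1)
  step 1: ref 7 -> HIT, frames=[7,-,-,-] (faults so far: 1)
  step 2: ref 4 -> FAULT, frames=[7,4,-,-] (faults so far: 2)
  step 3: ref 5 -> FAULT, frames=[7,4,5,-] (faults so far: 3)
  step 4: ref 5 -> HIT, frames=[7,4,5,-] (faults so far: 3)
  step 5: ref 5 -> HIT, frames=[7,4,5,-] (faults so far: 3)
  step 6: ref 1 -> FAULT, frames=[7,4,5,1] (faults so far: 4)
  step 7: ref 5 -> HIT, frames=[7,4,5,1] (faults so far: 4)
  step 8: ref 7 -> HIT, frames=[7,4,5,1] (faults so far: 4)
  step 9: ref 3 -> FAULT, evict 4, frames=[7,3,5,1] (faults so far: 5)
  step 10: ref 2 -> FAULT, evict 1, frames=[7,3,5,2] (faults so far: 6)
  step 11: ref 4 -> FAULT, evict 5, frames=[7,3,4,2] (faults so far: 7)
  step 12: ref 3 -> HIT, frames=[7,3,4,2] (faults so far: 7)
  step 13: ref 5 -> FAULT, evict 7, frames=[5,3,4,2] (faults so far: 8)
  step 14: ref 4 -> HIT, frames=[5,3,4,2] (faults so far: 8)
  step 15: ref 5 -> HIT, frames=[5,3,4,2] (faults so far: 8)
  LRU total faults: 8
--- Optimal ---
  step 0: ref 7 -> FAULT, frames=[7,-,-,-] (faults so far: 1)
  step 1: ref 7 -> HIT, frames=[7,-,-,-] (faults so far: 1)
  step 2: ref 4 -> FAULT, frames=[7,4,-,-] (faults so far: 2)
  step 3: ref 5 -> FAULT, frames=[7,4,5,-] (faults so far: 3)
  step 4: ref 5 -> HIT, frames=[7,4,5,-] (faults so far: 3)
  step 5: ref 5 -> HIT, frames=[7,4,5,-] (faults so far: 3)
  step 6: ref 1 -> FAULT, frames=[7,4,5,1] (faults so far: 4)
  step 7: ref 5 -> HIT, frames=[7,4,5,1] (faults so far: 4)
  step 8: ref 7 -> HIT, frames=[7,4,5,1] (faults so far: 4)
  step 9: ref 3 -> FAULT, evict 1, frames=[7,4,5,3] (faults so far: 5)
  step 10: ref 2 -> FAULT, evict 7, frames=[2,4,5,3] (faults so far: 6)
  step 11: ref 4 -> HIT, frames=[2,4,5,3] (faults so far: 6)
  step 12: ref 3 -> HIT, frames=[2,4,5,3] (faults so far: 6)
  step 13: ref 5 -> HIT, frames=[2,4,5,3] (faults so far: 6)
  step 14: ref 4 -> HIT, frames=[2,4,5,3] (faults so far: 6)
  step 15: ref 5 -> HIT, frames=[2,4,5,3] (faults so far: 6)
  Optimal total faults: 6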